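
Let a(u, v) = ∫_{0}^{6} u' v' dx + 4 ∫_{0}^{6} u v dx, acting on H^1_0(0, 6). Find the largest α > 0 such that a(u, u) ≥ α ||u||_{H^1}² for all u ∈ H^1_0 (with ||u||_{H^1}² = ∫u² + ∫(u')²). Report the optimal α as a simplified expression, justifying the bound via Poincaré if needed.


α = 1

Coercivity of a(·,·) on H^1_0(0, 6) means a(u, u) ≥ α ||u||_{H^1}² for every u ∈ H^1_0.
The interval has length L = 6, and Poincaré/coercivity depend only on L. Here a(u, u) = ∫(u')² + (4)·∫u².
Here c = 4 ≥ 1, so a(u,u) = ∫(u')² + c∫u² ≥ ∫(u')² + ∫u² = ||u||_{H^1}², i.e. α = 1 works. No larger α is possible: a(u,u) ≥ α||u||_{H^1}² means (1−α)∫(u')² ≥ (α−c)∫u², and for the modes u_n = sin(nπ(x−x₀)/L) (x₀ the left endpoint) one has ∫u_n²/∫(u_n')² = (L/(nπ))² → 0, so a(u_n,u_n)/||u_n||_{H^1}² → 1. Hence the optimal constant is α = 1.
Therefore α = 1.


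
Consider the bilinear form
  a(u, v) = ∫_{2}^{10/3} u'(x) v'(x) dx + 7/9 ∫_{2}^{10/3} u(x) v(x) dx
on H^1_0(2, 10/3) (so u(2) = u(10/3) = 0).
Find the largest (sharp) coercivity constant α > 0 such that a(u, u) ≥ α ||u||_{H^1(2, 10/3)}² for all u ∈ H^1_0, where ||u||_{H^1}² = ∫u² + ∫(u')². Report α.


α = (112 + 81*π^2)/(9*(16 + 9*π^2))

Coercivity of a(·,·) on H^1_0(2, 10/3) means a(u, u) ≥ α ||u||_{H^1}² for every u ∈ H^1_0.
The interval has length L = 4/3, and Poincaré/coercivity depend only on L. Here a(u, u) = ∫(u')² + (7/9)·∫u².
Here 0 < c = 7/9 < 1. The condition a(u,u) ≥ α||u||_{H^1}² reads (1−α)∫(u')² ≥ (α−c)∫u². Any admissible α is ≤ 1 (rapidly oscillating u have ∫u²/∫(u')² → 0), and α = 1 would force 0 ≥ (1−c)∫u², impossible since c < 1; so 1−α > 0. By the sharp Poincaré inequality on H^1_0 of an interval of length L, ∫(u')² ≥ (π/L)²∫u² with equality for the first sine mode sin(π(x−x₀)/L) (x₀ the left endpoint), so the inequality holds for all u iff (1−α)(π/L)² ≥ α − c, i.e. α ≤ ((π/L)² + c)/((π/L)² + 1) = (1 + c(L/π)²)/(1 + (L/π)²). With (π/L)² = 9*π^2/16 and c = 7/9, the largest admissible constant is α = ((π/L)² + c)/((π/L)² + 1).
Simplifying, α = (112 + 81*π^2)/(9*(16 + 9*π^2)).


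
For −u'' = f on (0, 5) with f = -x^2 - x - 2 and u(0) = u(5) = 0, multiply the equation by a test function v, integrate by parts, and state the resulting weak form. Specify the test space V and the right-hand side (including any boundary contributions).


V = H^1_0(0, 5) (so v(0) = v(5) = 0); weak form: ∫_0^5 u'v' dx = ∫_0^5 (-x^2 - x - 2) v dx for all v ∈ V.

Multiply both sides by a test function v and integrate from 0 to 5:
  ∫_0^5 −u''(x) v(x) dx = ∫_0^5 f(x) v(x) dx.
Integrate the LHS by parts once:
  ∫_0^5 −u'' v dx = −[u'(x) v(x)]_0^5 + ∫_0^5 u'(x) v'(x) dx.
Thus ∫_0^5 u'(x) v'(x) dx = ∫_0^5 f(x) v(x) dx + [u'(x) v(x)]_0^5.
Choose V so that boundary terms are either known or forced to vanish.
u is Dirichlet: u(0) = u(5) = 0. Let V = H^1_0(0, 5); then v(0) = v(5) = 0, and [u' v]_0^5 = 0.
Weak formulation: find u (satisfying any essential BC) such that ∫_0^5 u'(x) v'(x) dx = ∫_0^5 f v dx for all v ∈ V.
Substituting f(x) = -x^2 - x - 2, the right-hand side is ∫_0^5 (-x^2 - x - 2) v dx.


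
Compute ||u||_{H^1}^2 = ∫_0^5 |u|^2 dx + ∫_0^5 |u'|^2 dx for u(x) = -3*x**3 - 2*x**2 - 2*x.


||u||_{H^1}^2 = 4354870/21

The H^1 norm (squared) on an interval (0, L) is
  ||u||_{H^1}^2 = ∫_0^L u(x)^2 dx + ∫_0^L u'(x)^2 dx.
Compute u'(x) = -9*x**2 - 4*x - 2.
Then u(x)^2 = 9*x**6 + 12*x**5 + 16*x**4 + 8*x**3 + 4*x**2 and u'(x)^2 = 81*x**4 + 72*x**3 + 52*x**2 + 16*x + 4.
Integrate each monomial from 0 to 5 using ∫_0^5 c·x^n dx = c·5^(n+1)/(n+1):
  ∫_0^5 u(x)^2 dx = ∫_0^5 (9*x^6 + 12*x^5 + 16*x^4 + 8*x^3 + 4*x^2) dx. Term by term:
    ∫_0^5 9*x^6 dx = 703125/7;  ∫_0^5 12*x^5 dx = 31250;  ∫_0^5 16*x^4 dx = 10000;
    ∫_0^5 8*x^3 dx = 1250;  ∫_0^5 4*x^2 dx = 500/3.
  Sum: 703125/7 + 31250 + 10000 + 1250 + 500/3 = 3005375/21.
  ∫_0^5 u'(x)^2 dx = ∫_0^5 (81*x^4 + 72*x^3 + 52*x^2 + 16*x + 4) dx. Term by term:
    ∫_0^5 81*x^4 dx = 50625;  ∫_0^5 72*x^3 dx = 11250;  ∫_0^5 52*x^2 dx = 6500/3;
    ∫_0^5 16*x dx = 200;  ∫_0^5 4 dx = 20.
  Sum: 50625 + 11250 + 6500/3 + 200 + 20 = 192785/3.
Adding: ||u||_{H^1}^2 = 3005375/21 + 192785/3 = 4354870/21.


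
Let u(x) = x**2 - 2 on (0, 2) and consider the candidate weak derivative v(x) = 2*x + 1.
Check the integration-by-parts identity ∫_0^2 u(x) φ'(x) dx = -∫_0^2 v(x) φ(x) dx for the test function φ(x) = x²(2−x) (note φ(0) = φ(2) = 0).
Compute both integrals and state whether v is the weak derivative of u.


LHS = -16/5, RHS = -68/15. No, v is not the weak derivative of u.

u(x) = x**2 - 2, classical derivative u'(x) = 2*x.
φ(x) = x²(2−x), so φ'(x) = x*(4 - 3*x).
Note φ(0) = φ(2) = 0, so the boundary term u·φ vanishes.
LHS = ∫_0^2 u(x) φ'(x) dx = ∫_0^2 (-3*x^4 + 4*x^3 + 6*x^2 - 8*x) dx. Term by term:
  ∫_0^2 -3*x^4 dx = -96/5;  ∫_0^2 4*x^3 dx = 16;  ∫_0^2 6*x^2 dx = 16;
  ∫_0^2 -8*x dx = -16.
Sum: -96/5 + 16 + 16 − 16 = -16/5.
So LHS = -16/5.
∫_0^2 v(x) φ(x) dx = ∫_0^2 (-2*x^4 + 3*x^3 + 2*x^2) dx. Term by term:
  ∫_0^2 -2*x^4 dx = -64/5;  ∫_0^2 3*x^3 dx = 12;  ∫_0^2 2*x^2 dx = 16/3.
Sum: -64/5 + 12 + 16/3 = 68/15.
So RHS = -∫_0^2 v(x) φ(x) dx = -68/15.
LHS − RHS = 4/3 ≠ 0, so the identity fails.
(For a valid weak derivative the identity must hold for EVERY test function, in particular this one. The failure shows v is NOT the weak derivative of u.)
Correct weak derivative would be u'(x) = 2*x.


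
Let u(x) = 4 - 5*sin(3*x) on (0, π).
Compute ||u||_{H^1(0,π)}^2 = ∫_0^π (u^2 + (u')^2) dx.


||u||_{H^1(0,π)}^2 = -80/3 + 141*π

u'(x) = -15*cos(3*x).
Expand u² and (u')² and integrate term by term on (0, π), using: for integers n ≥ 1, ∫_0^π sin²(nx) dx = ∫_0^π cos²(nx) dx = π/2; for n ≠ n', ∫_0^π sin(nx)sin(n'x) dx = ∫_0^π cos(nx)cos(n'x) dx = 0; and by product-to-sum, ∫_0^π sin(nx)cos(n'x) dx = ½∫_0^π [sin((n+n')x) + sin((n−n')x)] dx, which is 0 when n+n' is even and 2n/(n²−n'²) when n+n' is odd (it need not vanish on (0, π)). For the constant mode: ∫_0^π 1 dx = π, ∫_0^π cos(nx) dx = 0, ∫_0^π sin(nx) dx = (1−(−1)^n)/n.
  u² squared terms: (4)²·∫1 dx = 16·π = 16*π;  (-5)²·∫sin(3x)² dx = 25·π/2 = 25*π/2.
  u² cross terms: 2·(4)·(-5)·∫1·sin(3x) dx = -40·(2/3) = -80/3.
  So ∫_0^π u² dx = 16*π + 25*π/2 − 80/3 = -80/3 + 57*π/2.
  (u')² squared terms: (-15)²·∫cos(3x)² dx = 225·π/2 = 225*π/2.
  So ∫_0^π (u')² dx = 225*π/2.
||u||_{H^1}^2 = (-80/3 + 57*π/2) + (225*π/2) = -80/3 + 141*π.


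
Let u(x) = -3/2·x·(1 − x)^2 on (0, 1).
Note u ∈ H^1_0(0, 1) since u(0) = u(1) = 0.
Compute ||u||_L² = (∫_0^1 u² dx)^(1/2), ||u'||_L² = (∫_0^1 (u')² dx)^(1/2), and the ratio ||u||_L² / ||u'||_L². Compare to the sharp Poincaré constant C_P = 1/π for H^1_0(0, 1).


||u||_L² / ||u'||_L² = sqrt(14)/14 < C_P = 1/π.

u(x) = -3/2·x·(1 − x)^2, so u'(x) = -9*x^2/2 + 6*x - 3/2.
u(x) = -3/2·x·(1 − x)^2 vanishes at x = 0 and x = 1, so u ∈ H^1_0(0, 1). Differentiate via the product rule and integrate the resulting polynomials term by term.
  ∫_0^1 u² dx = ∫_0^1 (9*x^6/4 - 9*x^5 + 27*x^4/2 - 9*x^3 + 9*x^2/4) dx. Term by term:
    ∫_0^1 9*x^6/4 dx = 9/28;  ∫_0^1 -9*x^5 dx = -3/2;  ∫_0^1 27*x^4/2 dx = 27/10;
    ∫_0^1 -9*x^3 dx = -9/4;  ∫_0^1 9*x^2/4 dx = 3/4.
  Sum: 9/28 − 3/2 + 27/10 − 9/4 + 3/4 = 3/140.
  ∫_0^1 (u')² dx = ∫_0^1 (81*x^4/4 - 54*x^3 + 99*x^2/2 - 18*x + 9/4) dx. Term by term:
    ∫_0^1 81*x^4/4 dx = 81/20;  ∫_0^1 -54*x^3 dx = -27/2;  ∫_0^1 99*x^2/2 dx = 33/2;
    ∫_0^1 -18*x dx = -9;  ∫_0^1 9/4 dx = 9/4.
  Sum: 81/20 − 27/2 + 33/2 − 9 + 9/4 = 3/10.
∫_0^1 u² dx = 3/140, so ||u||_L² = sqrt(105)/70.
∫_0^1 (u')² dx = 3/10, so ||u'||_L² = sqrt(30)/10.
Ratio ||u||_L² / ||u'||_L² = sqrt(14)/14.
Sharp Poincaré constant on H^1_0(0, 1) is C_P = L/π = 1/π, achieved by sin(π·x).
A polynomial bump cannot attain the sharp Poincaré constant (only the first sine eigenfunction does), so the ratio is strictly less than C_P, consistent with ||u||_L² ≤ C_P ||u'||_L².


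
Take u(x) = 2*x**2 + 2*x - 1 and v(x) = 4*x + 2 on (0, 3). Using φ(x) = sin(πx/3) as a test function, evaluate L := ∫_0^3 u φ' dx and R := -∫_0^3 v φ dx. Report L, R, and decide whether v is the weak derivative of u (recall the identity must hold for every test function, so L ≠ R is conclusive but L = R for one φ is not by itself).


LHS = -48/π, RHS = -48/π. Yes, v = u' weakly.

u(x) = 2*x**2 + 2*x - 1, classical derivative u'(x) = 4*x + 2.
φ(x) = sin(πx/3), so φ'(x) = π*cos(π*x/3)/3.
Note φ(0) = φ(3) = 0, so the boundary term u·φ vanishes.
LHS = ∫_0^3 u(x) φ'(x) dx = ∫_0^3 (2*π*x^2*cos(π*x/3)/3 + 2*π*x*cos(π*x/3)/3 - π*cos(π*x/3)/3) dx. Term by term:
  ∫_0^3 -π*cos(π*x/3)/3 dx = 0;  ∫_0^3 2*π*x*cos(π*x/3)/3 dx = -12/π;  ∫_0^3 2*π*x^2*cos(π*x/3)/3 dx = -36/π.
Sum: 0 − 12/π − 36/π = -48/π.
So LHS = -48/π.
∫_0^3 v(x) φ(x) dx = ∫_0^3 (4*x*sin(π*x/3) + 2*sin(π*x/3)) dx. Term by term:
  ∫_0^3 2*sin(π*x/3) dx = 12/π;  ∫_0^3 4*x*sin(π*x/3) dx = 36/π.
Sum: 12/π + 36/π = 48/π.
So RHS = -∫_0^3 v(x) φ(x) dx = -48/π.
LHS = RHS, so the identity holds for this test φ.
Moreover u is smooth here and v(x) = u'(x) = 4*x + 2 pointwise, so the identity holds for every test function. Hence v is the weak derivative of u.


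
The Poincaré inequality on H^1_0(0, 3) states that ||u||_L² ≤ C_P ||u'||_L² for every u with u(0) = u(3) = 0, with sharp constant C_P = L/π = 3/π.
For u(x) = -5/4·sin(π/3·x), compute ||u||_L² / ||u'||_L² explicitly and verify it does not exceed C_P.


||u||_L² / ||u'||_L² = 3/π = C_P.

u(x) = -5/4·sin(π/3·x), so u'(x) = -5*π*cos(π*x/3)/12.
Writing u(x) = A·sin(kπx/L) with A = -5/4 and k = 1, use ∫_0^L sin²(kπx/L) dx = L/2 and ∫_0^L cos²(kπx/L) dx = L/2.
u² = 25/16·sin²(π/3·x) and (u')² = 25*π^2/144·cos²(π/3·x), and each of sin², cos² integrates to L/2 = 3/2 over (0, 3).
∫_0^3 u² dx = 75/32, so ||u||_L² = 5*sqrt(6)/8.
∫_0^3 (u')² dx = 25*π^2/96, so ||u'||_L² = 5*sqrt(6)*π/24.
Ratio ||u||_L² / ||u'||_L² = 3/π.
Sharp Poincaré constant on H^1_0(0, 3) is C_P = L/π = 3/π, achieved by sin(π/3·x).
This is the k = 1 eigenfunction (up to amplitude), so the ratio equals the sharp Poincaré constant exactly.


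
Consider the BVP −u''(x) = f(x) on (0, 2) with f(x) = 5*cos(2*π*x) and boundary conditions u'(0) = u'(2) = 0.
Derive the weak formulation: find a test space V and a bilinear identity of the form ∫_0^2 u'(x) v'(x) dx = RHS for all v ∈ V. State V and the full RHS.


V = H^1(0, 2) (no boundary constraint on v; u is determined up to an additive constant); weak form: ∫_0^2 u'v' dx = ∫_0^2 (5*cos(2*π*x)) v dx for all v ∈ V.

Multiply both sides by a test function v and integrate from 0 to 2:
  ∫_0^2 −u''(x) v(x) dx = ∫_0^2 f(x) v(x) dx.
Integrate the LHS by parts once:
  ∫_0^2 −u'' v dx = −[u'(x) v(x)]_0^2 + ∫_0^2 u'(x) v'(x) dx.
Thus ∫_0^2 u'(x) v'(x) dx = ∫_0^2 f(x) v(x) dx + [u'(x) v(x)]_0^2.
Choose V so that boundary terms are either known or forced to vanish.
u has homogeneous Neumann: u'(0) = u'(2) = 0. So [u' v]_0^2 = 0·v(2) − 0·v(0) = 0 for any v; take V = H^1(0, 2).
Weak formulation: find u (satisfying any essential BC) such that ∫_0^2 u'(x) v'(x) dx = ∫_0^2 f v dx for all v ∈ V (homogeneous Neumann, so boundary terms vanish).
Substituting f(x) = 5*cos(2*π*x), the right-hand side is ∫_0^2 (5*cos(2*π*x)) v dx.
Compatibility check (pure Neumann): taking v ≡ 1 ∈ V gives 0 = ∫_0^2 f dx + (0) − (0), i.e. ∫_0^2 f dx must equal u'(0) − u'(2) = 0. Indeed ∫_0^2 (5*cos(2*π*x)) dx = 0, so the data are compatible. The solution is then unique only up to an additive constant (fix it e.g. by requiring ∫_0^2 u dx = 0).


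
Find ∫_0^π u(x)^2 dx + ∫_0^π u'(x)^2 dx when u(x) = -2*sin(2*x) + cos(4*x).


||u||_{H^1(0,π)}^2 = 37*π/2

u'(x) = -4*sin(4*x) - 4*cos(2*x).
Expand u² and (u')² and integrate term by term on (0, π), using: for integers n ≥ 1, ∫_0^π sin²(nx) dx = ∫_0^π cos²(nx) dx = π/2; for n ≠ n', ∫_0^π sin(nx)sin(n'x) dx = ∫_0^π cos(nx)cos(n'x) dx = 0; and by product-to-sum, ∫_0^π sin(nx)cos(n'x) dx = ½∫_0^π [sin((n+n')x) + sin((n−n')x)] dx, which is 0 when n+n' is even and 2n/(n²−n'²) when n+n' is odd (it need not vanish on (0, π)).
  u² squared terms: (-2)²·∫sin(2x)² dx = 4·π/2 = 2*π;  (1)²·∫cos(4x)² dx = 1·π/2 = π/2.
  u² cross terms: 2·(-2)·(1)·∫sin(2x)·cos(4x) dx = -4·(0) = 0.
  So ∫_0^π u² dx = 2*π + π/2 + 0 = 5*π/2.
  (u')² squared terms: (-4)²·∫cos(2x)² dx = 16·π/2 = 8*π;  (-4)²·∫sin(4x)² dx = 16·π/2 = 8*π.
  (u')² cross terms: 2·(-4)·(-4)·∫cos(2x)·sin(4x) dx = 32·(0) = 0.
  So ∫_0^π (u')² dx = 8*π + 8*π + 0 = 16*π.
||u||_{H^1}^2 = (5*π/2) + (16*π) = 37*π/2.


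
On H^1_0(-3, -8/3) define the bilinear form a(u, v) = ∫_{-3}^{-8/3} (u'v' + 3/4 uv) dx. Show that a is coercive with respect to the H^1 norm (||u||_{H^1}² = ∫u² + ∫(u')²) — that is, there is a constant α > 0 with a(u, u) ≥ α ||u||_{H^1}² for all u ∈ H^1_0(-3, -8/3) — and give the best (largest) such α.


α = 3*(1 + 12*π^2)/(4*(1 + 9*π^2))

Coercivity of a(·,·) on H^1_0(-3, -8/3) means a(u, u) ≥ α ||u||_{H^1}² for every u ∈ H^1_0.
The interval has length L = 1/3, and Poincaré/coercivity depend only on L. Here a(u, u) = ∫(u')² + (3/4)·∫u².
Here 0 < c = 3/4 < 1. The condition a(u,u) ≥ α||u||_{H^1}² reads (1−α)∫(u')² ≥ (α−c)∫u². Any admissible α is ≤ 1 (rapidly oscillating u have ∫u²/∫(u')² → 0), and α = 1 would force 0 ≥ (1−c)∫u², impossible since c < 1; so 1−α > 0. By the sharp Poincaré inequality on H^1_0 of an interval of length L, ∫(u')² ≥ (π/L)²∫u² with equality for the first sine mode sin(π(x−x₀)/L) (x₀ the left endpoint), so the inequality holds for all u iff (1−α)(π/L)² ≥ α − c, i.e. α ≤ ((π/L)² + c)/((π/L)² + 1) = (1 + c(L/π)²)/(1 + (L/π)²). With (π/L)² = 9*π^2 and c = 3/4, the largest admissible constant is α = ((π/L)² + c)/((π/L)² + 1).
Simplifying, α = 3*(1 + 12*π^2)/(4*(1 + 9*π^2)).


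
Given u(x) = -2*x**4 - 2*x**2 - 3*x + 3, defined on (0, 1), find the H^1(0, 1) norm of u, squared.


||u||_{H^1}^2 = 20243/315

The H^1 norm (squared) on an interval (0, L) is
  ||u||_{H^1}^2 = ∫_0^L u(x)^2 dx + ∫_0^L u'(x)^2 dx.
Compute u'(x) = -8*x**3 - 4*x - 3.
Then u(x)^2 = 4*x**8 + 8*x**6 + 12*x**5 - 8*x**4 + 12*x**3 - 3*x**2 - 18*x + 9 and u'(x)^2 = 64*x**6 + 64*x**4 + 48*x**3 + 16*x**2 + 24*x + 9.
Integrate each monomial from 0 to 1 using ∫_0^1 c·x^n dx = c·1^(n+1)/(n+1):
  ∫_0^1 u(x)^2 dx = ∫_0^1 (4*x^8 + 8*x^6 + 12*x^5 - 8*x^4 + 12*x^3 - 3*x^2 - 18*x + 9) dx. Term by term:
    ∫_0^1 4*x^8 dx = 4/9;  ∫_0^1 8*x^6 dx = 8/7;  ∫_0^1 12*x^5 dx = 2;
    ∫_0^1 -8*x^4 dx = -8/5;  ∫_0^1 12*x^3 dx = 3;  ∫_0^1 -3*x^2 dx = -1;
    ∫_0^1 -18*x dx = -9;  ∫_0^1 9 dx = 9.
  Sum: 4/9 + 8/7 + 2 − 8/5 + 3 − 1 − 9 + 9 = 1256/315.
  ∫_0^1 u'(x)^2 dx = ∫_0^1 (64*x^6 + 64*x^4 + 48*x^3 + 16*x^2 + 24*x + 9) dx. Term by term:
    ∫_0^1 64*x^6 dx = 64/7;  ∫_0^1 64*x^4 dx = 64/5;  ∫_0^1 48*x^3 dx = 12;
    ∫_0^1 16*x^2 dx = 16/3;  ∫_0^1 24*x dx = 12;  ∫_0^1 9 dx = 9.
  Sum: 64/7 + 64/5 + 12 + 16/3 + 12 + 9 = 6329/105.
Adding: ||u||_{H^1}^2 = 1256/315 + 6329/105 = 20243/315.


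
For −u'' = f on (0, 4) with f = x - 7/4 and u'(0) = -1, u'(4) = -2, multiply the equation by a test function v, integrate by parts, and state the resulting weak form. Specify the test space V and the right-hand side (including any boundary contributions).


V = H^1(0, 4) (v unrestricted at boundary; u is determined up to an additive constant); weak form: ∫_0^4 u'v' dx = ∫_0^4 (x - 7/4) v dx − 2·v(4) + v(0) for all v ∈ V.

Multiply both sides by a test function v and integrate from 0 to 4:
  ∫_0^4 −u''(x) v(x) dx = ∫_0^4 f(x) v(x) dx.
Integrate the LHS by parts once:
  ∫_0^4 −u'' v dx = −[u'(x) v(x)]_0^4 + ∫_0^4 u'(x) v'(x) dx.
Thus ∫_0^4 u'(x) v'(x) dx = ∫_0^4 f(x) v(x) dx + [u'(x) v(x)]_0^4.
Choose V so that boundary terms are either known or forced to vanish.
u has inhomogeneous Neumann u'(0) = -1, u'(4) = -2. [u' v]_0^4 = (-2)·v(4) − (-1)·v(0) = − 2·v(4) + v(0). Take V = H^1(0, 4); boundary term becomes part of RHS.
Weak formulation: find u (satisfying any essential BC) such that ∫_0^4 u'(x) v'(x) dx = ∫_0^4 f v dx − 2·v(4) + v(0) for all v ∈ V (Neumann data are natural BCs: they enter the RHS as boundary terms).
Substituting f(x) = x - 7/4, the right-hand side is ∫_0^4 (x - 7/4) v dx − 2·v(4) + v(0).
Compatibility check (pure Neumann): taking v ≡ 1 ∈ V gives 0 = ∫_0^4 f dx + (-2) − (-1), i.e. ∫_0^4 f dx must equal u'(0) − u'(4) = 1. Indeed ∫_0^4 (x - 7/4) dx = 1, so the data are compatible. The solution is then unique only up to an additive constant (fix it e.g. by requiring ∫_0^4 u dx = 0).


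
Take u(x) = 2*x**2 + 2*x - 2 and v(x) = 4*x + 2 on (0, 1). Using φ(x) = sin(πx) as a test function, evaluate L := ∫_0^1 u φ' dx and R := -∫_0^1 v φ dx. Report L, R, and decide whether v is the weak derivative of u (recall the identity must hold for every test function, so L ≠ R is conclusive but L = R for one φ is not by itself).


LHS = -8/π, RHS = -8/π. Yes, v = u' weakly.

u(x) = 2*x**2 + 2*x - 2, classical derivative u'(x) = 4*x + 2.
φ(x) = sin(πx), so φ'(x) = π*cos(π*x).
Note φ(0) = φ(1) = 0, so the boundary term u·φ vanishes.
LHS = ∫_0^1 u(x) φ'(x) dx = ∫_0^1 (2*π*x^2*cos(π*x) + 2*π*x*cos(π*x) - 2*π*cos(π*x)) dx. Term by term:
  ∫_0^1 -2*π*cos(π*x) dx = 0;  ∫_0^1 2*π*x*cos(π*x) dx = -4/π;  ∫_0^1 2*π*x^2*cos(π*x) dx = -4/π.
Sum: 0 − 4/π − 4/π = -8/π.
So LHS = -8/π.
∫_0^1 v(x) φ(x) dx = ∫_0^1 (4*x*sin(π*x) + 2*sin(π*x)) dx. Term by term:
  ∫_0^1 2*sin(π*x) dx = 4/π;  ∫_0^1 4*x*sin(π*x) dx = 4/π.
Sum: 4/π + 4/π = 8/π.
So RHS = -∫_0^1 v(x) φ(x) dx = -8/π.
LHS = RHS, so the identity holds for this test φ.
Moreover u is smooth here and v(x) = u'(x) = 4*x + 2 pointwise, so the identity holds for every test function. Hence v is the weak derivative of u.


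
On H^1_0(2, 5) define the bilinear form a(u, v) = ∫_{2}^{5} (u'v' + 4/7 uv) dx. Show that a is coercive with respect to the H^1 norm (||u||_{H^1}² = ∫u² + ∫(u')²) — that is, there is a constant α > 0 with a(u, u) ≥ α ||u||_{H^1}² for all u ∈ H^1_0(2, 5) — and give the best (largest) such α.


α = (36/7 + π^2)/(9 + π^2)

Coercivity of a(·,·) on H^1_0(2, 5) means a(u, u) ≥ α ||u||_{H^1}² for every u ∈ H^1_0.
The interval has length L = 3, and Poincaré/coercivity depend only on L. Here a(u, u) = ∫(u')² + (4/7)·∫u².
Here 0 < c = 4/7 < 1. The condition a(u,u) ≥ α||u||_{H^1}² reads (1−α)∫(u')² ≥ (α−c)∫u². Any admissible α is ≤ 1 (rapidly oscillating u have ∫u²/∫(u')² → 0), and α = 1 would force 0 ≥ (1−c)∫u², impossible since c < 1; so 1−α > 0. By the sharp Poincaré inequality on H^1_0 of an interval of length L, ∫(u')² ≥ (π/L)²∫u² with equality for the first sine mode sin(π(x−x₀)/L) (x₀ the left endpoint), so the inequality holds for all u iff (1−α)(π/L)² ≥ α − c, i.e. α ≤ ((π/L)² + c)/((π/L)² + 1) = (1 + c(L/π)²)/(1 + (L/π)²). With (π/L)² = π^2/9 and c = 4/7, the largest admissible constant is α = ((π/L)² + c)/((π/L)² + 1).
Simplifying, α = (36/7 + π^2)/(9 + π^2).


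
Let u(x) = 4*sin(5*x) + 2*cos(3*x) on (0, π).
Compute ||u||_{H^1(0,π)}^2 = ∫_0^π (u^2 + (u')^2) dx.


||u||_{H^1(0,π)}^2 = 228*π

u'(x) = -6*sin(3*x) + 20*cos(5*x).
Expand u² and (u')² and integrate term by term on (0, π), using: for integers n ≥ 1, ∫_0^π sin²(nx) dx = ∫_0^π cos²(nx) dx = π/2; for n ≠ n', ∫_0^π sin(nx)sin(n'x) dx = ∫_0^π cos(nx)cos(n'x) dx = 0; and by product-to-sum, ∫_0^π sin(nx)cos(n'x) dx = ½∫_0^π [sin((n+n')x) + sin((n−n')x)] dx, which is 0 when n+n' is even and 2n/(n²−n'²) when n+n' is odd (it need not vanish on (0, π)).
  u² squared terms: (2)²·∫cos(3x)² dx = 4·π/2 = 2*π;  (4)²·∫sin(5x)² dx = 16·π/2 = 8*π.
  u² cross terms: 2·(2)·(4)·∫cos(3x)·sin(5x) dx = 16·(0) = 0.
  So ∫_0^π u² dx = 2*π + 8*π + 0 = 10*π.
  (u')² squared terms: (-6)²·∫sin(3x)² dx = 36·π/2 = 18*π;  (20)²·∫cos(5x)² dx = 400·π/2 = 200*π.
  (u')² cross terms: 2·(-6)·(20)·∫sin(3x)·cos(5x) dx = -240·(0) = 0.
  So ∫_0^π (u')² dx = 18*π + 200*π + 0 = 218*π.
||u||_{H^1}^2 = (10*π) + (218*π) = 228*π.


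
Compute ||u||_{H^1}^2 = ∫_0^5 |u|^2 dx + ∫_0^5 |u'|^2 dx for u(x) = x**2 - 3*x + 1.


||u||_{H^1}^2 = 275/2

The H^1 norm (squared) on an interval (0, L) is
  ||u||_{H^1}^2 = ∫_0^L u(x)^2 dx + ∫_0^L u'(x)^2 dx.
Compute u'(x) = 2*x - 3.
Then u(x)^2 = x**4 - 6*x**3 + 11*x**2 - 6*x + 1 and u'(x)^2 = 4*x**2 - 12*x + 9.
Integrate each monomial from 0 to 5 using ∫_0^5 c·x^n dx = c·5^(n+1)/(n+1):
  ∫_0^5 u(x)^2 dx = ∫_0^5 (x^4 - 6*x^3 + 11*x^2 - 6*x + 1) dx. Term by term:
    ∫_0^5 x^4 dx = 625;  ∫_0^5 -6*x^3 dx = -1875/2;  ∫_0^5 11*x^2 dx = 1375/3;
    ∫_0^5 -6*x dx = -75;  ∫_0^5 1 dx = 5.
  Sum: 625 − 1875/2 + 1375/3 − 75 + 5 = 455/6.
  ∫_0^5 u'(x)^2 dx = ∫_0^5 (4*x^2 - 12*x + 9) dx. Term by term:
    ∫_0^5 4*x^2 dx = 500/3;  ∫_0^5 -12*x dx = -150;  ∫_0^5 9 dx = 45.
  Sum: 500/3 − 150 + 45 = 185/3.
Adding: ||u||_{H^1}^2 = 455/6 + 185/3 = 275/2.


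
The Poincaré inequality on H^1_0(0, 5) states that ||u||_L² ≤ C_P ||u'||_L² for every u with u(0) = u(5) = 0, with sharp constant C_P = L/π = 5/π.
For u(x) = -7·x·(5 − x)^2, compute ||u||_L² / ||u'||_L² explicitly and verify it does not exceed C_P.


||u||_L² / ||u'||_L² = 5*sqrt(14)/14 < C_P = 5/π.

u(x) = -7·x·(5 − x)^2, so u'(x) = 7*(5 - 3*x)*(x - 5).
u(x) = -7·x·(5 − x)^2 vanishes at x = 0 and x = 5, so u ∈ H^1_0(0, 5). Differentiate via the product rule and integrate the resulting polynomials term by term.
  ∫_0^5 u² dx = ∫_0^5 (49*x^6 - 980*x^5 + 7350*x^4 - 24500*x^3 + 30625*x^2) dx. Term by term:
    ∫_0^5 49*x^6 dx = 546875;  ∫_0^5 -980*x^5 dx = -7656250/3;  ∫_0^5 7350*x^4 dx = 4593750;
    ∫_0^5 -24500*x^3 dx = -3828125;  ∫_0^5 30625*x^2 dx = 3828125/3.
  Sum: 546875 − 7656250/3 + 4593750 − 3828125 + 3828125/3 = 109375/3.
  ∫_0^5 (u')² dx = ∫_0^5 (441*x^4 - 5880*x^3 + 26950*x^2 - 49000*x + 30625) dx. Term by term:
    ∫_0^5 441*x^4 dx = 275625;  ∫_0^5 -5880*x^3 dx = -918750;  ∫_0^5 26950*x^2 dx = 3368750/3;
    ∫_0^5 -49000*x dx = -612500;  ∫_0^5 30625 dx = 153125.
  Sum: 275625 − 918750 + 3368750/3 − 612500 + 153125 = 61250/3.
∫_0^5 u² dx = 109375/3, so ||u||_L² = 125*sqrt(21)/3.
∫_0^5 (u')² dx = 61250/3, so ||u'||_L² = 175*sqrt(6)/3.
Ratio ||u||_L² / ||u'||_L² = 5*sqrt(14)/14.
Sharp Poincaré constant on H^1_0(0, 5) is C_P = L/π = 5/π, achieved by sin(π/5·x).
A polynomial bump cannot attain the sharp Poincaré constant (only the first sine eigenfunction does), so the ratio is strictly less than C_P, consistent with ||u||_L² ≤ C_P ||u'||_L².


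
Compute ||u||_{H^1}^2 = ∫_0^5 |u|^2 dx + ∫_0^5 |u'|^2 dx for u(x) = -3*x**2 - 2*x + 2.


||u||_{H^1}^2 = 26720/3

The H^1 norm (squared) on an interval (0, L) is
  ||u||_{H^1}^2 = ∫_0^L u(x)^2 dx + ∫_0^L u'(x)^2 dx.
Compute u'(x) = -6*x - 2.
Then u(x)^2 = 9*x**4 + 12*x**3 - 8*x**2 - 8*x + 4 and u'(x)^2 = 36*x**2 + 24*x + 4.
Integrate each monomial from 0 to 5 using ∫_0^5 c·x^n dx = c·5^(n+1)/(n+1):
  ∫_0^5 u(x)^2 dx = ∫_0^5 (9*x^4 + 12*x^3 - 8*x^2 - 8*x + 4) dx. Term by term:
    ∫_0^5 9*x^4 dx = 5625;  ∫_0^5 12*x^3 dx = 1875;  ∫_0^5 -8*x^2 dx = -1000/3;
    ∫_0^5 -8*x dx = -100;  ∫_0^5 4 dx = 20.
  Sum: 5625 + 1875 − 1000/3 − 100 + 20 = 21260/3.
  ∫_0^5 u'(x)^2 dx = ∫_0^5 (36*x^2 + 24*x + 4) dx. Term by term:
    ∫_0^5 36*x^2 dx = 1500;  ∫_0^5 24*x dx = 300;  ∫_0^5 4 dx = 20.
  Sum: 1500 + 300 + 20 = 1820.
Adding: ||u||_{H^1}^2 = 21260/3 + 1820 = 26720/3.


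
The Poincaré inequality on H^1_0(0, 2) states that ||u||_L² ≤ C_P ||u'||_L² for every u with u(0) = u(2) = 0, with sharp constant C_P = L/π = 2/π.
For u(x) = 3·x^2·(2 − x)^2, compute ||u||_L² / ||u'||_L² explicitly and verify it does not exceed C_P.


||u||_L² / ||u'||_L² = sqrt(3)/3 < C_P = 2/π.

u(x) = 3·x^2·(2 − x)^2, so u'(x) = 12*x*(x - 2)*(x - 1).
u(x) = 3·x^2·(2 − x)^2 vanishes at x = 0 and x = 2, so u ∈ H^1_0(0, 2). Differentiate via the product rule and integrate the resulting polynomials term by term.
  ∫_0^2 u² dx = ∫_0^2 (9*x^8 - 72*x^7 + 216*x^6 - 288*x^5 + 144*x^4) dx. Term by term:
    ∫_0^2 9*x^8 dx = 512;  ∫_0^2 -72*x^7 dx = -2304;  ∫_0^2 216*x^6 dx = 27648/7;
    ∫_0^2 -288*x^5 dx = -3072;  ∫_0^2 144*x^4 dx = 4608/5.
  Sum: 512 − 2304 + 27648/7 − 3072 + 4608/5 = 256/35.
  ∫_0^2 (u')² dx = ∫_0^2 (144*x^6 - 864*x^5 + 1872*x^4 - 1728*x^3 + 576*x^2) dx. Term by term:
    ∫_0^2 144*x^6 dx = 18432/7;  ∫_0^2 -864*x^5 dx = -9216;  ∫_0^2 1872*x^4 dx = 59904/5;
    ∫_0^2 -1728*x^3 dx = -6912;  ∫_0^2 576*x^2 dx = 1536.
  Sum: 18432/7 − 9216 + 59904/5 − 6912 + 1536 = 768/35.
∫_0^2 u² dx = 256/35, so ||u||_L² = 16*sqrt(35)/35.
∫_0^2 (u')² dx = 768/35, so ||u'||_L² = 16*sqrt(105)/35.
Ratio ||u||_L² / ||u'||_L² = sqrt(3)/3.
Sharp Poincaré constant on H^1_0(0, 2) is C_P = L/π = 2/π, achieved by sin(π/2·x).
A polynomial bump cannot attain the sharp Poincaré constant (only the first sine eigenfunction does), so the ratio is strictly less than C_P, consistent with ||u||_L² ≤ C_P ||u'||_L².


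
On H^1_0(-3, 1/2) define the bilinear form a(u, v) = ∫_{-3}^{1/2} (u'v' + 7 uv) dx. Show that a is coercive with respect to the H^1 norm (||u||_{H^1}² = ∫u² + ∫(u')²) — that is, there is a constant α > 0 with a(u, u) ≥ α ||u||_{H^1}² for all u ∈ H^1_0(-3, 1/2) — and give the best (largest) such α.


α = 1

Coercivity of a(·,·) on H^1_0(-3, 1/2) means a(u, u) ≥ α ||u||_{H^1}² for every u ∈ H^1_0.
The interval has length L = 7/2, and Poincaré/coercivity depend only on L. Here a(u, u) = ∫(u')² + (7)·∫u².
Here c = 7 ≥ 1, so a(u,u) = ∫(u')² + c∫u² ≥ ∫(u')² + ∫u² = ||u||_{H^1}², i.e. α = 1 works. No larger α is possible: a(u,u) ≥ α||u||_{H^1}² means (1−α)∫(u')² ≥ (α−c)∫u², and for the modes u_n = sin(nπ(x−x₀)/L) (x₀ the left endpoint) one has ∫u_n²/∫(u_n')² = (L/(nπ))² → 0, so a(u_n,u_n)/||u_n||_{H^1}² → 1. Hence the optimal constant is α = 1.
Therefore α = 1.


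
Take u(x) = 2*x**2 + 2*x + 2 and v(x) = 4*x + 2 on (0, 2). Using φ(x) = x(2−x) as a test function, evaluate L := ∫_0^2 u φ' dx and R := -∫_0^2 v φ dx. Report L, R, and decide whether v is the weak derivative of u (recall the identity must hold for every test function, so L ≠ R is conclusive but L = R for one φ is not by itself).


LHS = -8, RHS = -8. Yes, v = u' weakly.

u(x) = 2*x**2 + 2*x + 2, classical derivative u'(x) = 4*x + 2.
φ(x) = x(2−x), so φ'(x) = 2 - 2*x.
Note φ(0) = φ(2) = 0, so the boundary term u·φ vanishes.
LHS = ∫_0^2 u(x) φ'(x) dx = ∫_0^2 (4 - 4*x^3) dx. Term by term:
  ∫_0^2 -4*x^3 dx = -16;  ∫_0^2 4 dx = 8.
Sum: -16 + 8 = -8.
So LHS = -8.
∫_0^2 v(x) φ(x) dx = ∫_0^2 (-4*x^3 + 6*x^2 + 4*x) dx. Term by term:
  ∫_0^2 -4*x^3 dx = -16;  ∫_0^2 6*x^2 dx = 16;  ∫_0^2 4*x dx = 8.
Sum: -16 + 16 + 8 = 8.
So RHS = -∫_0^2 v(x) φ(x) dx = -8.
LHS = RHS, so the identity holds for this test φ.
Moreover u is smooth here and v(x) = u'(x) = 4*x + 2 pointwise, so the identity holds for every test function. Hence v is the weak derivative of u.


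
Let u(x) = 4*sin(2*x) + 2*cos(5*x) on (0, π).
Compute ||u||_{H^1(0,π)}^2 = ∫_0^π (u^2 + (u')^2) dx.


||u||_{H^1(0,π)}^2 = -1664/21 + 92*π

u'(x) = -10*sin(5*x) + 8*cos(2*x).
Expand u² and (u')² and integrate term by term on (0, π), using: for integers n ≥ 1, ∫_0^π sin²(nx) dx = ∫_0^π cos²(nx) dx = π/2; for n ≠ n', ∫_0^π sin(nx)sin(n'x) dx = ∫_0^π cos(nx)cos(n'x) dx = 0; and by product-to-sum, ∫_0^π sin(nx)cos(n'x) dx = ½∫_0^π [sin((n+n')x) + sin((n−n')x)] dx, which is 0 when n+n' is even and 2n/(n²−n'²) when n+n' is odd (it need not vanish on (0, π)).
  u² squared terms: (2)²·∫cos(5x)² dx = 4·π/2 = 2*π;  (4)²·∫sin(2x)² dx = 16·π/2 = 8*π.
  u² cross terms: 2·(2)·(4)·∫cos(5x)·sin(2x) dx = 16·(-4/21) = -64/21.
  So ∫_0^π u² dx = 2*π + 8*π − 64/21 = -64/21 + 10*π.
  (u')² squared terms: (-10)²·∫sin(5x)² dx = 100·π/2 = 50*π;  (8)²·∫cos(2x)² dx = 64·π/2 = 32*π.
  (u')² cross terms: 2·(-10)·(8)·∫sin(5x)·cos(2x) dx = -160·(10/21) = -1600/21.
  So ∫_0^π (u')² dx = 50*π + 32*π − 1600/21 = -1600/21 + 82*π.
||u||_{H^1}^2 = (-64/21 + 10*π) + (-1600/21 + 82*π) = -1664/21 + 92*π.


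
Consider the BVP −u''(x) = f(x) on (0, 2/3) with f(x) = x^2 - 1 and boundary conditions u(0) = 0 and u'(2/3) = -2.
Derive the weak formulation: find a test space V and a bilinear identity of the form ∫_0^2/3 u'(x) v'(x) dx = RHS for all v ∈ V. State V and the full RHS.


V = {v ∈ H^1(0, 2/3) : v(0) = 0} (test functions vanish at x = 0 where u is specified); weak form: ∫_0^2/3 u'v' dx = ∫_0^2/3 (x^2 - 1) v dx − 2·v(2/3) for all v ∈ V.

Multiply both sides by a test function v and integrate from 0 to 2/3:
  ∫_0^2/3 −u''(x) v(x) dx = ∫_0^2/3 f(x) v(x) dx.
Integrate the LHS by parts once:
  ∫_0^2/3 −u'' v dx = −[u'(x) v(x)]_0^2/3 + ∫_0^2/3 u'(x) v'(x) dx.
Thus ∫_0^2/3 u'(x) v'(x) dx = ∫_0^2/3 f(x) v(x) dx + [u'(x) v(x)]_0^2/3.
Choose V so that boundary terms are either known or forced to vanish.
Mixed BC: u(0) = 0 (Dirichlet) and u'(2/3) = -2 (Neumann). Define V = {v ∈ H^1(0, 2/3) : v(0) = 0}. Then [u' v]_0^2/3 = u'(2/3)·v(2/3) − u'(0)·0 = − 2·v(2/3).
Weak formulation: find u (satisfying any essential BC) such that ∫_0^2/3 u'(x) v'(x) dx = ∫_0^2/3 f v dx − 2·v(2/3) for all v ∈ V (Dirichlet at 0 absorbed into V; Neumann datum at x = 2/3 contributes the boundary term).
Substituting f(x) = x^2 - 1, the right-hand side is ∫_0^2/3 (x^2 - 1) v dx − 2·v(2/3).


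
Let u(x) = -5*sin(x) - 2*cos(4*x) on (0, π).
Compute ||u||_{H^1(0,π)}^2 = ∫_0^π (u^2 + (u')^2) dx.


||u||_{H^1(0,π)}^2 = -136/3 + 59*π

u'(x) = 8*sin(4*x) - 5*cos(x).
Expand u² and (u')² and integrate term by term on (0, π), using: for integers n ≥ 1, ∫_0^π sin²(nx) dx = ∫_0^π cos²(nx) dx = π/2; for n ≠ n', ∫_0^π sin(nx)sin(n'x) dx = ∫_0^π cos(nx)cos(n'x) dx = 0; and by product-to-sum, ∫_0^π sin(nx)cos(n'x) dx = ½∫_0^π [sin((n+n')x) + sin((n−n')x)] dx, which is 0 when n+n' is even and 2n/(n²−n'²) when n+n' is odd (it need not vanish on (0, π)).
  u² squared terms: (-5)²·∫sin(x)² dx = 25·π/2 = 25*π/2;  (-2)²·∫cos(4x)² dx = 4·π/2 = 2*π.
  u² cross terms: 2·(-5)·(-2)·∫sin(x)·cos(4x) dx = 20·(-2/15) = -8/3.
  So ∫_0^π u² dx = 25*π/2 + 2*π − 8/3 = -8/3 + 29*π/2.
  (u')² squared terms: (-5)²·∫cos(x)² dx = 25·π/2 = 25*π/2;  (8)²·∫sin(4x)² dx = 64·π/2 = 32*π.
  (u')² cross terms: 2·(-5)·(8)·∫cos(x)·sin(4x) dx = -80·(8/15) = -128/3.
  So ∫_0^π (u')² dx = 25*π/2 + 32*π − 128/3 = -128/3 + 89*π/2.
||u||_{H^1}^2 = (-8/3 + 29*π/2) + (-128/3 + 89*π/2) = -136/3 + 59*π.


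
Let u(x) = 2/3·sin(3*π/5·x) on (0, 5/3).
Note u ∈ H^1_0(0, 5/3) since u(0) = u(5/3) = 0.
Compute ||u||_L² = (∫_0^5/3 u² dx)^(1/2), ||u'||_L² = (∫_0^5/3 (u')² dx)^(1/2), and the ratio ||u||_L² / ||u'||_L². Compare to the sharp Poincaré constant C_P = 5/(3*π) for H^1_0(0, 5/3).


||u||_L² / ||u'||_L² = 5/(3*π) = C_P.

u(x) = 2/3·sin(3*π/5·x), so u'(x) = 2*π*cos(3*π*x/5)/5.
Writing u(x) = A·sin(kπx/L) with A = 2/3 and k = 1, use ∫_0^L sin²(kπx/L) dx = L/2 and ∫_0^L cos²(kπx/L) dx = L/2.
u² = 4/9·sin²(3*π/5·x) and (u')² = 4*π^2/25·cos²(3*π/5·x), and each of sin², cos² integrates to L/2 = 5/6 over (0, 5/3).
∫_0^5/3 u² dx = 10/27, so ||u||_L² = sqrt(30)/9.
∫_0^5/3 (u')² dx = 2*π^2/15, so ||u'||_L² = sqrt(30)*π/15.
Ratio ||u||_L² / ||u'||_L² = 5/(3*π).
Sharp Poincaré constant on H^1_0(0, 5/3) is C_P = L/π = 5/(3*π), achieved by sin(3*π/5·x).
This is the k = 1 eigenfunction (up to amplitude), so the ratio equals the sharp Poincaré constant exactly.


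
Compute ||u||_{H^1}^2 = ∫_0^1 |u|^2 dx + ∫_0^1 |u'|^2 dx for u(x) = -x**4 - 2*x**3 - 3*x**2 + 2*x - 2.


||u||_{H^1}^2 = 28849/630

The H^1 norm (squared) on an interval (0, L) is
  ||u||_{H^1}^2 = ∫_0^L u(x)^2 dx + ∫_0^L u'(x)^2 dx.
Compute u'(x) = -4*x**3 - 6*x**2 - 6*x + 2.
Then u(x)^2 = x**8 + 4*x**7 + 10*x**6 + 8*x**5 + 5*x**4 - 4*x**3 + 16*x**2 - 8*x + 4 and u'(x)^2 = 16*x**6 + 48*x**5 + 84*x**4 + 56*x**3 + 12*x**2 - 24*x + 4.
Integrate each monomial from 0 to 1 using ∫_0^1 c·x^n dx = c·1^(n+1)/(n+1):
  ∫_0^1 u(x)^2 dx = ∫_0^1 (x^8 + 4*x^7 + 10*x^6 + 8*x^5 + 5*x^4 - 4*x^3 + 16*x^2 - 8*x + 4) dx. Term by term:
    ∫_0^1 x^8 dx = 1/9;  ∫_0^1 4*x^7 dx = 1/2;  ∫_0^1 10*x^6 dx = 10/7;
    ∫_0^1 8*x^5 dx = 4/3;  ∫_0^1 5*x^4 dx = 1;  ∫_0^1 -4*x^3 dx = -1;
    ∫_0^1 16*x^2 dx = 16/3;  ∫_0^1 -8*x dx = -4;  ∫_0^1 4 dx = 4.
  Sum: 1/9 + 1/2 + 10/7 + 4/3 + 1 − 1 + 16/3 − 4 + 4 = 1097/126.
  ∫_0^1 u'(x)^2 dx = ∫_0^1 (16*x^6 + 48*x^5 + 84*x^4 + 56*x^3 + 12*x^2 - 24*x + 4) dx. Term by term:
    ∫_0^1 16*x^6 dx = 16/7;  ∫_0^1 48*x^5 dx = 8;  ∫_0^1 84*x^4 dx = 84/5;
    ∫_0^1 56*x^3 dx = 14;  ∫_0^1 12*x^2 dx = 4;  ∫_0^1 -24*x dx = -12;
    ∫_0^1 4 dx = 4.
  Sum: 16/7 + 8 + 84/5 + 14 + 4 − 12 + 4 = 1298/35.
Adding: ||u||_{H^1}^2 = 1097/126 + 1298/35 = 28849/630.


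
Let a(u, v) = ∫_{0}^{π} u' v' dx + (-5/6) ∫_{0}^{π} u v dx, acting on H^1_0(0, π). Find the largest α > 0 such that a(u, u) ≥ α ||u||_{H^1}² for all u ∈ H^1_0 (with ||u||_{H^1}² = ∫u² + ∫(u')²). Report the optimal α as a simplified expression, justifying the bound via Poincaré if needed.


α = 1/12

Coercivity of a(·,·) on H^1_0(0, π) means a(u, u) ≥ α ||u||_{H^1}² for every u ∈ H^1_0.
The interval has length L = π, and Poincaré/coercivity depend only on L. Here a(u, u) = ∫(u')² + (-5/6)·∫u².
Here c = -5/6 < 0 with |c| < (π/L)² = 1, so coercivity still holds. The condition a(u,u) ≥ α||u||_{H^1}² reads (1−α)∫(u')² ≥ (α−c)∫u². Any admissible α is ≤ 1 (rapidly oscillating u have ∫u²/∫(u')² → 0), and α = 1 would force 0 ≥ (1−c)∫u², impossible since c < 1; so 1−α > 0. By the sharp Poincaré inequality on H^1_0 of an interval of length L, ∫(u')² ≥ (π/L)²∫u² with equality for the first sine mode sin(π(x−x₀)/L) (x₀ the left endpoint), so the inequality holds for all u iff (1−α)(π/L)² ≥ α − c, i.e. α ≤ ((π/L)² + c)/((π/L)² + 1) = (1 + c(L/π)²)/(1 + (L/π)²). (Direct route, valid since c ≤ 0: Poincaré gives c∫u² ≥ c(L/π)²∫(u')², so a(u,u) ≥ (1 + c(L/π)²)∫(u')², while ||u||_{H^1}² ≤ (1 + (L/π)²)∫(u')²; dividing yields the same α.) With (π/L)² = 1 and c = -5/6, the largest admissible constant is α = ((π/L)² + c)/((π/L)² + 1).
Simplifying, α = 1/12.


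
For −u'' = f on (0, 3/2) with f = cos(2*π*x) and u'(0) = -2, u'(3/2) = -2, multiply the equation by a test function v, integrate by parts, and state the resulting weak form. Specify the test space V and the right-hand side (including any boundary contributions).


V = H^1(0, 3/2) (v unrestricted at boundary; u is determined up to an additive constant); weak form: ∫_0^3/2 u'v' dx = ∫_0^3/2 (cos(2*π*x)) v dx − 2·v(3/2) + 2·v(0) for all v ∈ V.

Multiply both sides by a test function v and integrate from 0 to 3/2:
  ∫_0^3/2 −u''(x) v(x) dx = ∫_0^3/2 f(x) v(x) dx.
Integrate the LHS by parts once:
  ∫_0^3/2 −u'' v dx = −[u'(x) v(x)]_0^3/2 + ∫_0^3/2 u'(x) v'(x) dx.
Thus ∫_0^3/2 u'(x) v'(x) dx = ∫_0^3/2 f(x) v(x) dx + [u'(x) v(x)]_0^3/2.
Choose V so that boundary terms are either known or forced to vanish.
u has inhomogeneous Neumann u'(0) = -2, u'(3/2) = -2. [u' v]_0^3/2 = (-2)·v(3/2) − (-2)·v(0) = − 2·v(3/2) + 2·v(0). Take V = H^1(0, 3/2); boundary term becomes part of RHS.
Weak formulation: find u (satisfying any essential BC) such that ∫_0^3/2 u'(x) v'(x) dx = ∫_0^3/2 f v dx − 2·v(3/2) + 2·v(0) for all v ∈ V (Neumann data are natural BCs: they enter the RHS as boundary terms).
Substituting f(x) = cos(2*π*x), the right-hand side is ∫_0^3/2 (cos(2*π*x)) v dx − 2·v(3/2) + 2·v(0).
Compatibility check (pure Neumann): taking v ≡ 1 ∈ V gives 0 = ∫_0^3/2 f dx + (-2) − (-2), i.e. ∫_0^3/2 f dx must equal u'(0) − u'(3/2) = 0. Indeed ∫_0^3/2 (cos(2*π*x)) dx = 0, so the data are compatible. The solution is then unique only up to an additive constant (fix it e.g. by requiring ∫_0^3/2 u dx = 0).


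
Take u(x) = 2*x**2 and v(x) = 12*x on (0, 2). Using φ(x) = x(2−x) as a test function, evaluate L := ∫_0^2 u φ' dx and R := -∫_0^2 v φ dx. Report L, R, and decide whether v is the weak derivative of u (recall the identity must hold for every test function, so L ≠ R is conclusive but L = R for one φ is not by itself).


LHS = -16/3, RHS = -16. No, v is not the weak derivative of u.

u(x) = 2*x**2, classical derivative u'(x) = 4*x.
φ(x) = x(2−x), so φ'(x) = 2 - 2*x.
Note φ(0) = φ(2) = 0, so the boundary term u·φ vanishes.
LHS = ∫_0^2 u(x) φ'(x) dx = ∫_0^2 (-4*x^3 + 4*x^2) dx. Term by term:
  ∫_0^2 -4*x^3 dx = -16;  ∫_0^2 4*x^2 dx = 32/3.
Sum: -16 + 32/3 = -16/3.
So LHS = -16/3.
∫_0^2 v(x) φ(x) dx = ∫_0^2 (-12*x^3 + 24*x^2) dx. Term by term:
  ∫_0^2 -12*x^3 dx = -48;  ∫_0^2 24*x^2 dx = 64.
Sum: -48 + 64 = 16.
So RHS = -∫_0^2 v(x) φ(x) dx = -16.
LHS − RHS = 32/3 ≠ 0, so the identity fails.
(For a valid weak derivative the identity must hold for EVERY test function, in particular this one. The failure shows v is NOT the weak derivative of u.)
Correct weak derivative would be u'(x) = 4*x.


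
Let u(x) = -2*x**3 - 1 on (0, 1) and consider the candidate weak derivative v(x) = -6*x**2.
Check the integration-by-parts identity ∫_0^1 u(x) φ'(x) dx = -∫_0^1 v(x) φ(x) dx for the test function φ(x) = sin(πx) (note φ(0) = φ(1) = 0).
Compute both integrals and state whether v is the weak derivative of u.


LHS = -24/π^3 + 6/π, RHS = -24/π^3 + 6/π. Yes, v = u' weakly.

u(x) = -2*x**3 - 1, classical derivative u'(x) = -6*x**2.
φ(x) = sin(πx), so φ'(x) = π*cos(π*x).
Note φ(0) = φ(1) = 0, so the boundary term u·φ vanishes.
LHS = ∫_0^1 u(x) φ'(x) dx = ∫_0^1 (-2*π*x^3*cos(π*x) - π*cos(π*x)) dx. Term by term:
  ∫_0^1 -π*cos(π*x) dx = 0;  ∫_0^1 -2*π*x^3*cos(π*x) dx = -24/π^3 + 6/π.
Sum: 0 + -24/π^3 + 6/π = -24/π^3 + 6/π.
So LHS = -24/π^3 + 6/π.
∫_0^1 v(x) φ(x) dx = ∫_0^1 (-6*x^2*sin(π*x)) dx. Term by term:
  ∫_0^1 -6*x^2*sin(π*x) dx = -6/π + 24/π^3.
So RHS = -∫_0^1 v(x) φ(x) dx = -24/π^3 + 6/π.
LHS = RHS, so the identity holds for this test φ.
Moreover u is smooth here and v(x) = u'(x) = -6*x**2 pointwise, so the identity holds for every test function. Hence v is the weak derivative of u.


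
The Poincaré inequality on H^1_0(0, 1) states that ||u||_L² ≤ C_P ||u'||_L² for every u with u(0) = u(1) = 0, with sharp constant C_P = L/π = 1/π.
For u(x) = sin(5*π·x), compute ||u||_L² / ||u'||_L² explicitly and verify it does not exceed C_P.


||u||_L² / ||u'||_L² = 1/(5*π) < C_P = 1/π.

u(x) = sin(5*π·x), so u'(x) = 5*π*cos(5*π*x).
Writing u(x) = A·sin(kπx/L) with A = 1 and k = 5, use ∫_0^L sin²(kπx/L) dx = L/2 and ∫_0^L cos²(kπx/L) dx = L/2.
u² = 1·sin²(5*π·x) and (u')² = 25*π^2·cos²(5*π·x), and each of sin², cos² integrates to L/2 = 1/2 over (0, 1).
∫_0^1 u² dx = 1/2, so ||u||_L² = sqrt(2)/2.
∫_0^1 (u')² dx = 25*π^2/2, so ||u'||_L² = 5*sqrt(2)*π/2.
Ratio ||u||_L² / ||u'||_L² = 1/(5*π).
Sharp Poincaré constant on H^1_0(0, 1) is C_P = L/π = 1/π, achieved by sin(π·x).
This is the k = 5 harmonic; the ratio L/(kπ) is strictly less than C_P = L/π, consistent with the sharp inequality ||u||_L² ≤ C_P ||u'||_L².
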